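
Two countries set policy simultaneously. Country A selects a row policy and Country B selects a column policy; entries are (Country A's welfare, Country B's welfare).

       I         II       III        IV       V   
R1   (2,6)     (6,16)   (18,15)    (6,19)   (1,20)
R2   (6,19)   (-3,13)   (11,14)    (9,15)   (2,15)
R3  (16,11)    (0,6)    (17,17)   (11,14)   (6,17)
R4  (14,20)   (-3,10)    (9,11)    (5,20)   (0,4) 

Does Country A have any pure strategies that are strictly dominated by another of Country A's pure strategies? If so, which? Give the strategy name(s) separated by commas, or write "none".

R1: no other strategy beats it everywhere (R2 at II (6>-3); R3 at II (6>0); R4 at II (6>-3)).
R2: dominated, since R3 does at least as well everywhere (I: 16>6, II: 0>-3, III: 17>11, IV: 11>9, V: 6>2).
R3 is not dominated — it holds its own against R1 at I (16>2); R2 at I (16>6); R4 at I (16>14).
R4 is strictly dominated by R3 (I: 16>14, II: 0>-3, III: 17>9, IV: 11>5, V: 6>0).

R2, R4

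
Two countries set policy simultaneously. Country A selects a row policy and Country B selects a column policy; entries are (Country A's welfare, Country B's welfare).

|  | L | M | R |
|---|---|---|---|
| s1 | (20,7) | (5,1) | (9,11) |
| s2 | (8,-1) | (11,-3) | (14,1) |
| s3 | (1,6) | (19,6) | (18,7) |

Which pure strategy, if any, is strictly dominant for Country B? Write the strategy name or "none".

R vs L: s1: 11>7, s2: 1>-1, s3: 7>6.
R vs M: s1: 11>1, s2: 1>-3, s3: 7>6.
R strictly beats every other strategy against every opponent action, so it is strictly dominant.

R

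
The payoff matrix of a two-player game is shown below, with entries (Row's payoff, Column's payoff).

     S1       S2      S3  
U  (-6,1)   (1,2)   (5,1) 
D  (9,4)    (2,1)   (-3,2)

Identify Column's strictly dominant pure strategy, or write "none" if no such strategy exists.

none

S1 fails to dominate S2 at U (1<2).
S2 fails to dominate S1 at D (1<4).
S3 fails to dominate S1 at U (1=1).
No single strategy dominates all the others.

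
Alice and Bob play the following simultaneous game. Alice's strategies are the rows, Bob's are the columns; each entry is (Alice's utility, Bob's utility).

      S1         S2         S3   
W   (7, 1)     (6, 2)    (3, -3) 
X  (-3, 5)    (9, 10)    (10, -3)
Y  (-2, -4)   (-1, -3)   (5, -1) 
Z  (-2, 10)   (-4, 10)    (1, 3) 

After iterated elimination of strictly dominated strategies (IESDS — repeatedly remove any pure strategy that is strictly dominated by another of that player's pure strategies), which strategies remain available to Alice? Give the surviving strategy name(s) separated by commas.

For Alice, W strictly dominates Z on the remaining columns (S1: 7>-2, S2: 6>-4, S3: 3>1); eliminate Z.
Column S1 is eliminated: S2 beats it against every remaining row (W: 2>1, X: 10>5, Y: -3>-4).
Row W is eliminated: X beats it against every remaining column (S2: 9>6, S3: 10>3).
Row Y is eliminated: X beats it against every remaining column (S2: 9>-1, S3: 10>5).
Bob's strategy S3 is strictly dominated by S2 (X: 10>-3) and is removed.
Among the remaining strategies, none is strictly dominated by another pure strategy of the same player, so the elimination stops.
Surviving strategies — Alice: {X}; Bob: {S2}.

X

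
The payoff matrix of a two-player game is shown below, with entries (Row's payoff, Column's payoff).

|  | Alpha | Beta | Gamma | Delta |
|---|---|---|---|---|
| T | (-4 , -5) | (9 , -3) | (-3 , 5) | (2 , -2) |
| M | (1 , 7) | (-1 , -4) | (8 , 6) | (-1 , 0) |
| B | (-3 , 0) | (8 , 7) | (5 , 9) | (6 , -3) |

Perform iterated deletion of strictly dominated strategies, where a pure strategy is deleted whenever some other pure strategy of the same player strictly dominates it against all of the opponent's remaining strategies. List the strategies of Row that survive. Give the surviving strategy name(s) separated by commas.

Column's strategy Beta is strictly dominated by Gamma (T: 5>-3, M: 6>-4, B: 9>7) and is removed.
For Row, B strictly dominates T on the remaining columns (Alpha: -3>-4, Gamma: 5>-3, Delta: 6>2); eliminate T.
For Column, Alpha strictly dominates Delta on the remaining rows (M: 7>0, B: 0>-3); eliminate Delta.
For Row, M strictly dominates B on the remaining columns (Alpha: 1>-3, Gamma: 8>5); eliminate B.
Column Gamma is eliminated: Alpha beats it against every remaining row (M: 7>6).
Among the remaining strategies, none is strictly dominated by another pure strategy of the same player, so the elimination stops.
Surviving strategies — Row: {M}; Column: {Alpha}.

M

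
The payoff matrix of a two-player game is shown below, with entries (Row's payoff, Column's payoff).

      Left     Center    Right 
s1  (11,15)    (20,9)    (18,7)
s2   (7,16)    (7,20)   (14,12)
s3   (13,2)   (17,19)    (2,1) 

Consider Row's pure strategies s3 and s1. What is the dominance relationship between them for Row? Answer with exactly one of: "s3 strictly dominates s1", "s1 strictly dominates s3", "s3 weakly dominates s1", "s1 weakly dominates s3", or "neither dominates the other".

neither dominates the other

s3's payoffs vs s1's, by Column's action — Left: 13>11, Center: 17<20, Right: 2<18.
s3 does better at Left but worse at Center, Right; neither strategy dominates the other.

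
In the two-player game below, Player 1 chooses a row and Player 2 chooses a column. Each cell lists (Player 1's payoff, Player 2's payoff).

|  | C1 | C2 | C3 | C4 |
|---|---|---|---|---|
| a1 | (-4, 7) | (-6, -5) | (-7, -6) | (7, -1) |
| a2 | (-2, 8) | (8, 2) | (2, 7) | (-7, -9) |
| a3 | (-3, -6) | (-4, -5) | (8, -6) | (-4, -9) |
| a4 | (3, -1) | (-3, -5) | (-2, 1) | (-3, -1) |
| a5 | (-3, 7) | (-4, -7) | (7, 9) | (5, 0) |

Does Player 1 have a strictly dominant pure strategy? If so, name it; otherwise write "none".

a1 fails to dominate a2 at C1 (-4<-2).
a2 fails to dominate a1 at C4 (-7<7).
a3 fails to dominate a1 at C4 (-4<7).
a4 fails to dominate a1 at C4 (-3<7).
a5 fails to dominate a1 at C4 (5<7).
No single strategy dominates all the others.

none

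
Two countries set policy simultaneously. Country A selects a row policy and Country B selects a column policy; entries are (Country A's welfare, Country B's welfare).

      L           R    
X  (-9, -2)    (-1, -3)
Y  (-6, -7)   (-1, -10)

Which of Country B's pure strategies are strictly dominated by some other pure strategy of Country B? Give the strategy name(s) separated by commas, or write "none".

L is not dominated — it holds its own against R at X (-2>-3).
L strictly dominates R — X: -2>-3, Y: -7>-10.

R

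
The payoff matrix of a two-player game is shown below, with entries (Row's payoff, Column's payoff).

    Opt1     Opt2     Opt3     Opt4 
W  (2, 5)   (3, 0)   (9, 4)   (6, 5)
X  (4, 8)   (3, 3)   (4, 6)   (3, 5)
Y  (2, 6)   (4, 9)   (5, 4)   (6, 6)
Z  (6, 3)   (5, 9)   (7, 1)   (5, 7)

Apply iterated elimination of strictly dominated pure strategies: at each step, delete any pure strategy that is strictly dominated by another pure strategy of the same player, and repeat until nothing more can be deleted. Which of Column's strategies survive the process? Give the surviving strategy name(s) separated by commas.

Opt1, Opt2, Opt4

Row X is eliminated: Z beats it against every remaining column (Opt1: 6>4, Opt2: 5>3, Opt3: 7>4, Opt4: 5>3).
Column Opt3 is eliminated: Opt1 beats it against every remaining row (W: 5>4, Y: 6>4, Z: 3>1).
Among the remaining strategies, none is strictly dominated by another pure strategy of the same player, so the elimination stops.
Surviving strategies — Row: {W, Y, Z}; Column: {Opt1, Opt2, Opt4}.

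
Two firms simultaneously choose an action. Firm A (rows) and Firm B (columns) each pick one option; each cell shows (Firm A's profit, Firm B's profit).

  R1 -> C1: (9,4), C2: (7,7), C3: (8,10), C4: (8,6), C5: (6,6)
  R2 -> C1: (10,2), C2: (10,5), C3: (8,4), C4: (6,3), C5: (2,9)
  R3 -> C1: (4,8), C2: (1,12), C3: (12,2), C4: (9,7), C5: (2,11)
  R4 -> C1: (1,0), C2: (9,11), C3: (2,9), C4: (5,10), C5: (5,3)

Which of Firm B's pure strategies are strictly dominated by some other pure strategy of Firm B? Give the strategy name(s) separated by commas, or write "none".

C2 strictly dominates C1 — R1: 7>4, R2: 5>2, R3: 12>8, R4: 11>0.
C2 is not dominated — it holds its own against C1 at R1 (7>4); C3 at R2 (5>4); C4 at R1 (7>6); C5 at R1 (7>6).
C3: no other strategy beats it everywhere (C1 at R1 (10>4); C2 at R1 (10>7); C4 at R1 (10>6); C5 at R1 (10>6)).
C2 strictly dominates C4 — R1: 7>6, R2: 5>3, R3: 12>7, R4: 11>10.
C5 is not dominated — it holds its own against C1 at R1 (6>4); C2 at R2 (9>5); C3 at R2 (9>4); C4 at R1 (6=6).

C1, C4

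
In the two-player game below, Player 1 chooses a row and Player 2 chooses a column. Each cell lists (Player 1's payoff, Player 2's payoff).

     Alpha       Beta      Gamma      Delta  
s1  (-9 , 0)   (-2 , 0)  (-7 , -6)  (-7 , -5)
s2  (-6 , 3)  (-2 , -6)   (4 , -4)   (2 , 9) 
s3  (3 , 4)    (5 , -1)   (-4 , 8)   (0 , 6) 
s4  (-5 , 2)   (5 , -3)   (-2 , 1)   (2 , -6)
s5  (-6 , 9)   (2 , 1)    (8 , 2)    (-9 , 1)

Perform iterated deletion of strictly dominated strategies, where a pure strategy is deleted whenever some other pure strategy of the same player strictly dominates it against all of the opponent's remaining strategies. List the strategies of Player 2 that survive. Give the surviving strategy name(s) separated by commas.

Alpha, Gamma, Delta

For Player 1, s3 strictly dominates s1 on the remaining columns (Alpha: 3>-9, Beta: 5>-2, Gamma: -4>-7, Delta: 0>-7); eliminate s1.
Player 2's strategy Beta is strictly dominated by Alpha (s2: 3>-6, s3: 4>-1, s4: 2>-3, s5: 9>1) and is removed.
Among the remaining strategies, none is strictly dominated by another pure strategy of the same player, so the elimination stops.
Surviving strategies — Player 1: {s2, s3, s4, s5}; Player 2: {Alpha, Gamma, Delta}.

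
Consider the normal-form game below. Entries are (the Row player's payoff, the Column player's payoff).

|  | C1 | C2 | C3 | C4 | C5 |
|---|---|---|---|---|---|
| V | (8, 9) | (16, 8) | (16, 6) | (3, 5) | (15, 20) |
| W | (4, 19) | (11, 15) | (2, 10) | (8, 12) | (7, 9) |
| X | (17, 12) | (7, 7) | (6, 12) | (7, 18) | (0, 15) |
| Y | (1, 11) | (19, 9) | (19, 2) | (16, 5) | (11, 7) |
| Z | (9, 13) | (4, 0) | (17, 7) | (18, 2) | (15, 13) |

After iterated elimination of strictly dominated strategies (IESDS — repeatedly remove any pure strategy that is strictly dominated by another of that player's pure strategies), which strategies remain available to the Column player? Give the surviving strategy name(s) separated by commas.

For the Column player, C1 strictly dominates C2 on the remaining rows (V: 9>8, W: 19>15, X: 12>7, Y: 11>9, Z: 13>0); eliminate C2.
Row W is eliminated: Z beats it against every remaining column (C1: 9>4, C3: 17>2, C4: 18>8, C5: 15>7).
The Column player's strategy C3 is strictly dominated by C5 (V: 20>6, X: 15>12, Y: 7>2, Z: 13>7) and is removed.
The Row player's strategy Y is strictly dominated by Z (C1: 9>1, C4: 18>16, C5: 15>11) and is removed.
Among the remaining strategies, none is strictly dominated by another pure strategy of the same player, so the elimination stops.
Surviving strategies — the Row player: {V, X, Z}; the Column player: {C1, C4, C5}.

C1, C4, C5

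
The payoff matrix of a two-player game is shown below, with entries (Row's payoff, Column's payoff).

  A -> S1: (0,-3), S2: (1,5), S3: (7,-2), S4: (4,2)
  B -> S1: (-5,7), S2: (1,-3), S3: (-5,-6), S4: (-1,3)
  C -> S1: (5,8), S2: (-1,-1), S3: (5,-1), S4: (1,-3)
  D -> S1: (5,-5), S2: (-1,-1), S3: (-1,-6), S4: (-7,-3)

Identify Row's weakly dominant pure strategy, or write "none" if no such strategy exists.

A fails to dominate C at S1 (0<5).
B fails to dominate A at S1 (-5<0).
C fails to dominate A at S2 (-1<1).
D fails to dominate A at S2 (-1<1).
No single strategy dominates all the others.

none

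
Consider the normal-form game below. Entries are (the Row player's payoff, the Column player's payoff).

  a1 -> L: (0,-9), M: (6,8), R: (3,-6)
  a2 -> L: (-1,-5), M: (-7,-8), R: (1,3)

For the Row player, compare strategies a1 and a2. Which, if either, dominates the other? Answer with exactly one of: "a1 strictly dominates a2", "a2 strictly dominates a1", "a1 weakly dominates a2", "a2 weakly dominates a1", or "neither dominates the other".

Compare a1 to a2 across each choice by the Column player: L: 0>-1, M: 6>-7, R: 3>1.
a1 gives a strictly higher payoff against each choice by the Column player, so a1 strictly dominates a2.

a1 strictly dominates a2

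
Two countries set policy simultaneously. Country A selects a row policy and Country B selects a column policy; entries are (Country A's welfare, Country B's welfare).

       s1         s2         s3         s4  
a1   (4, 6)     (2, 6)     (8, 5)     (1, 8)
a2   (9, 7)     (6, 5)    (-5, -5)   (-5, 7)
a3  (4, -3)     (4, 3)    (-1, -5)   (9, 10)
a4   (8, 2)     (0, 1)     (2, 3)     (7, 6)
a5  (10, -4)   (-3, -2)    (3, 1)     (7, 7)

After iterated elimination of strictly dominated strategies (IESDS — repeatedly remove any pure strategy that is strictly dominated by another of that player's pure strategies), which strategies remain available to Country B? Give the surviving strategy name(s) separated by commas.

s4

Country B's strategy s2 is strictly dominated by s4 (a1: 8>6, a2: 7>5, a3: 10>3, a4: 6>1, a5: 7>-2) and is removed.
Row a2 is eliminated: a5 beats it against every remaining column (s1: 10>9, s3: 3>-5, s4: 7>-5).
For Country B, s4 strictly dominates s1 on the remaining rows (a1: 8>6, a3: 10>-3, a4: 6>2, a5: 7>-4); eliminate s1.
Column s3 is eliminated: s4 beats it against every remaining row (a1: 8>5, a3: 10>-5, a4: 6>3, a5: 7>1).
Row a1 is eliminated: a3 beats it against every remaining column (s4: 9>1).
Row a4 is eliminated: a3 beats it against every remaining column (s4: 9>7).
For Country A, a3 strictly dominates a5 on the remaining columns (s4: 9>7); eliminate a5.
Among the remaining strategies, none is strictly dominated by another pure strategy of the same player, so the elimination stops.
Surviving strategies — Country A: {a3}; Country B: {s4}.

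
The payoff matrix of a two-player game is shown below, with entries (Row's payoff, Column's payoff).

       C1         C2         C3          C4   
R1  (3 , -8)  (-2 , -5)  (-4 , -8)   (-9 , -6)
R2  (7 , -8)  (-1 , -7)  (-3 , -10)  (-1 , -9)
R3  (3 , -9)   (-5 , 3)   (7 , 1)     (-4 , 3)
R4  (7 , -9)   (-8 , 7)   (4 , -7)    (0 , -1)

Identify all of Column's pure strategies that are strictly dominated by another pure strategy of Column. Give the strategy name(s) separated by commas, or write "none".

C2 strictly dominates C1 — R1: -5>-8, R2: -7>-8, R3: 3>-9, R4: 7>-9.
C2: no other strategy beats it everywhere (C1 at R1 (-5>-8); C3 at R1 (-5>-8); C4 at R1 (-5>-6)).
C2 strictly dominates C3 — R1: -5>-8, R2: -7>-10, R3: 3>1, R4: 7>-7.
Nothing dominates C4: C1 at R1 (-6>-8); C2 at R3 (3=3); C3 at R1 (-6>-8).

C1, C3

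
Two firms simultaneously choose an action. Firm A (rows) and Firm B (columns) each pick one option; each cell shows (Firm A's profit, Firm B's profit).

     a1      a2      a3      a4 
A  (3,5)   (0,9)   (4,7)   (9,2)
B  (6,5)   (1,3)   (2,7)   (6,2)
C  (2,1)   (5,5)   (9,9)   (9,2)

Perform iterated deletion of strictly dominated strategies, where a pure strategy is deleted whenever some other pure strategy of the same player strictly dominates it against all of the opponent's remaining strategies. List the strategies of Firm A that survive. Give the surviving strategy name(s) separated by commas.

Firm B's strategy a1 is strictly dominated by a3 (A: 7>5, B: 7>5, C: 9>1) and is removed.
Firm A's strategy B is strictly dominated by C (a2: 5>1, a3: 9>2, a4: 9>6) and is removed.
Firm B's strategy a4 is strictly dominated by a2 (A: 9>2, C: 5>2) and is removed.
For Firm A, C strictly dominates A on the remaining columns (a2: 5>0, a3: 9>4); eliminate A.
Column a2 is eliminated: a3 beats it against every remaining row (C: 9>5).
Among the remaining strategies, none is strictly dominated by another pure strategy of the same player, so the elimination stops.
Surviving strategies — Firm A: {C}; Firm B: {a3}.

C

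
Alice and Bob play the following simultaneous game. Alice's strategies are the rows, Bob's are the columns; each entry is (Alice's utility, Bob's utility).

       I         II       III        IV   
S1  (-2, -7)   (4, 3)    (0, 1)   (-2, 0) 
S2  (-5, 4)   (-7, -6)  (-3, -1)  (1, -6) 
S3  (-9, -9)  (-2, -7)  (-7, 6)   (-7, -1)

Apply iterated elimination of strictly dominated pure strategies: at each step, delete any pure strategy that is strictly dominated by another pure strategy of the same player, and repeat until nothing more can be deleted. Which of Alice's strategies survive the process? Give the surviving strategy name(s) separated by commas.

S1

Row S3 is eliminated: S1 beats it against every remaining column (I: -2>-9, II: 4>-2, III: 0>-7, IV: -2>-7).
For Bob, III strictly dominates IV on the remaining rows (S1: 1>0, S2: -1>-6); eliminate IV.
Row S2 is eliminated: S1 beats it against every remaining column (I: -2>-5, II: 4>-7, III: 0>-3).
Bob's strategy I is strictly dominated by II (S1: 3>-7) and is removed.
For Bob, II strictly dominates III on the remaining rows (S1: 3>1); eliminate III.
Among the remaining strategies, none is strictly dominated by another pure strategy of the same player, so the elimination stops.
Surviving strategies — Alice: {S1}; Bob: {II}.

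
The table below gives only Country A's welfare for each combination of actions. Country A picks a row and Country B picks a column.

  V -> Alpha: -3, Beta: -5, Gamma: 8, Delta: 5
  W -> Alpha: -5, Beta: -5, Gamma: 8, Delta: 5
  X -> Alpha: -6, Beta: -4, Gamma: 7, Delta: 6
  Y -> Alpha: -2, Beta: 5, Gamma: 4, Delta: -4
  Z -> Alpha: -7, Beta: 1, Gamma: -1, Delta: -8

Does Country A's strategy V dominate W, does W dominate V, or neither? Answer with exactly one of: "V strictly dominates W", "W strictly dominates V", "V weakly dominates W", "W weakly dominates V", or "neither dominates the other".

V's payoffs vs W's, by Country B's action — Alpha: -3>-5, Beta: -5=-5, Gamma: 8=8, Delta: 5=5.
V is at least as good everywhere and strictly better somewhere (tied only at Beta, Gamma, Delta), so V weakly but not strictly dominates W.

V weakly dominates W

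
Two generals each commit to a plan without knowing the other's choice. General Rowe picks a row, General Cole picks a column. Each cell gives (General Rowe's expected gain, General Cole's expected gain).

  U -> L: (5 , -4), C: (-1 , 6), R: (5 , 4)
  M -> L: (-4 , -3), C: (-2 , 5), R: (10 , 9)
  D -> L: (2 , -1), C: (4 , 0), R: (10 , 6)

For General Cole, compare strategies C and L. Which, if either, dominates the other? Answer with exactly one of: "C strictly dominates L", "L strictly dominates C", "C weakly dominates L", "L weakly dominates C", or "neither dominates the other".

Compare C to L across every action of General Rowe: U: 6>-4, M: 5>-3, D: 0>-1.
C gives a strictly higher payoff against every action of General Rowe, so C strictly dominates L.

C strictly dominates L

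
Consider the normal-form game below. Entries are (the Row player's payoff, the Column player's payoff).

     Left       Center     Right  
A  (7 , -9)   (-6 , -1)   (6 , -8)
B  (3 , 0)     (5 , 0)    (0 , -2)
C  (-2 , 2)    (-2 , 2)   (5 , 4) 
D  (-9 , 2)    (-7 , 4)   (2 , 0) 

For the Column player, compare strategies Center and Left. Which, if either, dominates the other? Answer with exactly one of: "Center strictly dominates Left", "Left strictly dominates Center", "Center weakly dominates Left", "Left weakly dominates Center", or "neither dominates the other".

Center weakly dominates Left

Compare Center to Left across each opponent action: A: -1>-9, B: 0=0, C: 2=2, D: 4>2.
Center is at least as good everywhere and strictly better somewhere (tied only at B, C), so Center weakly but not strictly dominates Left.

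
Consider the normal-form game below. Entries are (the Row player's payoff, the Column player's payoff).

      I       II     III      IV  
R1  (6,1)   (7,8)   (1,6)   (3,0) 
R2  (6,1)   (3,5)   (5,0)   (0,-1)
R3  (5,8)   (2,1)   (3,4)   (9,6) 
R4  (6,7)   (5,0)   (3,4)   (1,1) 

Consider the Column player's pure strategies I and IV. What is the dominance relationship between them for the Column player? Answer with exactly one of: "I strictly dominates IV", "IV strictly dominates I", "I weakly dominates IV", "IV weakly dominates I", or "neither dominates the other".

I's payoffs vs IV's, by the Row player's action — R1: 1>0, R2: 1>-1, R3: 8>6, R4: 7>1.
Every comparison favours I, so I strictly dominates IV.

I strictly dominates IV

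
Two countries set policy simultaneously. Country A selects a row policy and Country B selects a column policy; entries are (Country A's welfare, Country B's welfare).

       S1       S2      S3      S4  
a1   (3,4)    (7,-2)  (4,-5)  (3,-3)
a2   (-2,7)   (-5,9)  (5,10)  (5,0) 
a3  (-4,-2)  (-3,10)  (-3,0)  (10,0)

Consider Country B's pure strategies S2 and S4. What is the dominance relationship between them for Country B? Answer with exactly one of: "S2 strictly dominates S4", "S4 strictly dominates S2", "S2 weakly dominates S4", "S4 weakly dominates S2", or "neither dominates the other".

Compare S2 to S4 across every action of Country A: a1: -2>-3, a2: 9>0, a3: 10>0.
Every comparison favours S2, so S2 strictly dominates S4.

S2 strictly dominates S4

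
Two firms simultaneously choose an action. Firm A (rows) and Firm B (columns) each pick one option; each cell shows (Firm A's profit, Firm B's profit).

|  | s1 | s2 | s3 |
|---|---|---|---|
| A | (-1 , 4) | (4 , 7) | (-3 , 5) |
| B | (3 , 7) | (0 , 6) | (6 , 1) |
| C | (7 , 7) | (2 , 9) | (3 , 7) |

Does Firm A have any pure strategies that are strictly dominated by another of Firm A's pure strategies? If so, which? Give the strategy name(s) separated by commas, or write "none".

none

A: no other strategy beats it everywhere (B at s2 (4>0); C at s2 (4>2)).
Nothing dominates B: A at s1 (3>-1); C at s3 (6>3).
Nothing dominates C: A at s1 (7>-1); B at s1 (7>3).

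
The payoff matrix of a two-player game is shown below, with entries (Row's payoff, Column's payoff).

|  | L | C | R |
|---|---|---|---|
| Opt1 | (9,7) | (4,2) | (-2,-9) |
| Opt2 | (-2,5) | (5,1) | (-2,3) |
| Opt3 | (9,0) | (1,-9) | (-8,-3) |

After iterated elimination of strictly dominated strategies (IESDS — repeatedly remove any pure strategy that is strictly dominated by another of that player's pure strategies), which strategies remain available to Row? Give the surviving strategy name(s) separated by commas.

Opt1, Opt3

For Column, L strictly dominates C on the remaining rows (Opt1: 7>2, Opt2: 5>1, Opt3: 0>-9); eliminate C.
Column's strategy R is strictly dominated by L (Opt1: 7>-9, Opt2: 5>3, Opt3: 0>-3) and is removed.
Row Opt2 is eliminated: Opt1 beats it against every remaining column (L: 9>-2).
Among the remaining strategies, none is strictly dominated by another pure strategy of the same player, so the elimination stops.
Surviving strategies — Row: {Opt1, Opt3}; Column: {L}.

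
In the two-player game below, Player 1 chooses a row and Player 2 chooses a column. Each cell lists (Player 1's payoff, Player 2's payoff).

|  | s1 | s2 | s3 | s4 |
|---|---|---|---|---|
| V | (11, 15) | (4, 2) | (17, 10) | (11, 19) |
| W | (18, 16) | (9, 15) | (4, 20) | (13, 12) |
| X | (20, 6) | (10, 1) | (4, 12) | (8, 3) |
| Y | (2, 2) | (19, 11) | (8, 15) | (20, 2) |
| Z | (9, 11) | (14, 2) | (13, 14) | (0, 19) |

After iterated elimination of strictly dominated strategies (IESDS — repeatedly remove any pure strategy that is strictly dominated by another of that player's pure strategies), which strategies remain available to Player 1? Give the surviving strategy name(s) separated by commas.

V, W, X, Y

Column s2 is eliminated: s3 beats it against every remaining row (V: 10>2, W: 20>15, X: 12>1, Y: 15>11, Z: 14>2).
Player 1's strategy Z is strictly dominated by V (s1: 11>9, s3: 17>13, s4: 11>0) and is removed.
Among the remaining strategies, none is strictly dominated by another pure strategy of the same player, so the elimination stops.
Surviving strategies — Player 1: {V, W, X, Y}; Player 2: {s1, s3, s4}.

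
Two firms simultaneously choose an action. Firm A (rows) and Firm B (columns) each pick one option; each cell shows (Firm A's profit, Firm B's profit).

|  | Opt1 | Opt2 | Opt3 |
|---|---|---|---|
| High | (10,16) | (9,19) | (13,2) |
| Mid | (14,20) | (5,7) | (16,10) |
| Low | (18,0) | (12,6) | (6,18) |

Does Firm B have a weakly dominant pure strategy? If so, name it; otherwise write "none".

none

Opt1 fails to dominate Opt2 at High (16<19).
Opt2 fails to dominate Opt1 at Mid (7<20).
Opt3 fails to dominate Opt1 at High (2<16).
No single strategy dominates all the others.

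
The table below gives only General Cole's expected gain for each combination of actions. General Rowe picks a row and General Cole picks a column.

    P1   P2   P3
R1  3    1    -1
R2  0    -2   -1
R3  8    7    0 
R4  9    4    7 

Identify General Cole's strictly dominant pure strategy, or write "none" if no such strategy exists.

P1

P1 vs P2: R1: 3>1, R2: 0>-2, R3: 8>7, R4: 9>4.
P1 vs P3: R1: 3>-1, R2: 0>-1, R3: 8>0, R4: 9>7.
P1 strictly beats every other strategy against every opponent action, so it is strictly dominant.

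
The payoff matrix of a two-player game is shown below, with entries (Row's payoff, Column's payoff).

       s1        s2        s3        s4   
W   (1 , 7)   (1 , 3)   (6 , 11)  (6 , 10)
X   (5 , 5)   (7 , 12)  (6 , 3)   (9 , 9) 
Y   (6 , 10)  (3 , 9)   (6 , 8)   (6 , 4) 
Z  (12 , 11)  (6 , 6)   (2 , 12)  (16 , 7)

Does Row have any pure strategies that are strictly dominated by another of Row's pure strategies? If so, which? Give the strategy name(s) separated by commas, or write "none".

none

W: no other strategy beats it everywhere (X at s3 (6=6); Y at s3 (6=6); Z at s3 (6>2)).
Nothing dominates X: W at s1 (5>1); Y at s2 (7>3); Z at s2 (7>6).
Nothing dominates Y: W at s1 (6>1); X at s1 (6>5); Z at s3 (6>2).
Nothing dominates Z: W at s1 (12>1); X at s1 (12>5); Y at s1 (12>6).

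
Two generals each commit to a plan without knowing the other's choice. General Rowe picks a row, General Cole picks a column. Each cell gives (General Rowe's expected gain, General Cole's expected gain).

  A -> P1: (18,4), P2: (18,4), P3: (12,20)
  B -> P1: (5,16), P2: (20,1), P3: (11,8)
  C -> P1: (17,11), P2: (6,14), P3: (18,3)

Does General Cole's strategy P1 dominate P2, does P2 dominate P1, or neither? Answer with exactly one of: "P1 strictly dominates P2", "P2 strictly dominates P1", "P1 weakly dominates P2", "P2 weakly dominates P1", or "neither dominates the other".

P1's payoffs vs P2's, by General Rowe's action — A: 4=4, B: 16>1, C: 11<14.
P1 does better at B but worse at C; neither strategy dominates the other.

neither dominates the other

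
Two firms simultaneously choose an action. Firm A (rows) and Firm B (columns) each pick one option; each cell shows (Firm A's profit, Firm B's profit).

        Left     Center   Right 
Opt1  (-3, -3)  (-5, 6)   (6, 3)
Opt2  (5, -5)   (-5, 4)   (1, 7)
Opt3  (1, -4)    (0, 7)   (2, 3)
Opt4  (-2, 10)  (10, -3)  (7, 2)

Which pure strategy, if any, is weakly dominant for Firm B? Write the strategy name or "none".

none

Left fails to dominate Center at Opt1 (-3<6).
Center fails to dominate Left at Opt4 (-3<10).
Right fails to dominate Left at Opt4 (2<10).
No single strategy dominates all the others.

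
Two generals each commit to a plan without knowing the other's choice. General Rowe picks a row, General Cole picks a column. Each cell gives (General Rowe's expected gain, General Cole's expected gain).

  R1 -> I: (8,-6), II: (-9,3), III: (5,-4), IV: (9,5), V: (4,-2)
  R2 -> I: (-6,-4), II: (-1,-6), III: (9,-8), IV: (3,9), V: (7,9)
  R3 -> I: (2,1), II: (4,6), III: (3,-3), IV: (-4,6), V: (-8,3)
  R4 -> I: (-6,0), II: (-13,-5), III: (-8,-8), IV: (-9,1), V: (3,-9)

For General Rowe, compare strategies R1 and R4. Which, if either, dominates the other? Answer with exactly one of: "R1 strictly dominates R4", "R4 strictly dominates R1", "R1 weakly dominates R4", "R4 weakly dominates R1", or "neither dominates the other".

Compare R1 to R4 across each opponent action: I: 8>-6, II: -9>-13, III: 5>-8, IV: 9>-9, V: 4>3.
R1 gives a strictly higher payoff against each opponent action, so R1 strictly dominates R4.

R1 strictly dominates R4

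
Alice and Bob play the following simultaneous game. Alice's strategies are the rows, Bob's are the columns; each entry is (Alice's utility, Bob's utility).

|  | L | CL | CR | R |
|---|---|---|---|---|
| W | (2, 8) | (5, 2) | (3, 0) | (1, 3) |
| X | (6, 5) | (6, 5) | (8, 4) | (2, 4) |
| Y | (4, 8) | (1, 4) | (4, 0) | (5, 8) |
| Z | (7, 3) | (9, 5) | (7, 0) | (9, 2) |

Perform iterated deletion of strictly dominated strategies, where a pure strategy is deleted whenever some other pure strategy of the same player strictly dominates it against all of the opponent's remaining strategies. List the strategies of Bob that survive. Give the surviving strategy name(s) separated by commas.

Alice's strategy W is strictly dominated by X (L: 6>2, CL: 6>5, CR: 8>3, R: 2>1) and is removed.
For Alice, Z strictly dominates Y on the remaining columns (L: 7>4, CL: 9>1, CR: 7>4, R: 9>5); eliminate Y.
Column CR is eliminated: L beats it against every remaining row (X: 5>4, Z: 3>0).
Row X is eliminated: Z beats it against every remaining column (L: 7>6, CL: 9>6, R: 9>2).
Bob's strategy L is strictly dominated by CL (Z: 5>3) and is removed.
Column R is eliminated: CL beats it against every remaining row (Z: 5>2).
Among the remaining strategies, none is strictly dominated by another pure strategy of the same player, so the elimination stops.
Surviving strategies — Alice: {Z}; Bob: {CL}.

CL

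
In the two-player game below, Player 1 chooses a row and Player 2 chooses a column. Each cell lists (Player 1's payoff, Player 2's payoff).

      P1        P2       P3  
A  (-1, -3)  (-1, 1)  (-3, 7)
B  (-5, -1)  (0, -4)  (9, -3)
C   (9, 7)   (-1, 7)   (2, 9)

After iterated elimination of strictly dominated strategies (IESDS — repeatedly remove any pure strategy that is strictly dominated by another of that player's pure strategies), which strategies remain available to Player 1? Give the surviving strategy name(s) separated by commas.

B, C

Player 2's strategy P2 is strictly dominated by P3 (A: 7>1, B: -3>-4, C: 9>7) and is removed.
Player 1's strategy A is strictly dominated by C (P1: 9>-1, P3: 2>-3) and is removed.
Among the remaining strategies, none is strictly dominated by another pure strategy of the same player, so the elimination stops.
Surviving strategies — Player 1: {B, C}; Player 2: {P1, P3}.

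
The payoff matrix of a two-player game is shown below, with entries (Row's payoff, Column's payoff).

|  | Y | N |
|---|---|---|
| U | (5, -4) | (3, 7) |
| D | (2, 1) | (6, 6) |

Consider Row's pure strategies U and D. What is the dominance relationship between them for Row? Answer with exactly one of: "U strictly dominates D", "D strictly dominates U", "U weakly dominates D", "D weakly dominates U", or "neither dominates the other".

neither dominates the other

Compare U to D across each choice by Column: Y: 5>2, N: 3<6.
U does better at Y but worse at N; neither strategy dominates the other.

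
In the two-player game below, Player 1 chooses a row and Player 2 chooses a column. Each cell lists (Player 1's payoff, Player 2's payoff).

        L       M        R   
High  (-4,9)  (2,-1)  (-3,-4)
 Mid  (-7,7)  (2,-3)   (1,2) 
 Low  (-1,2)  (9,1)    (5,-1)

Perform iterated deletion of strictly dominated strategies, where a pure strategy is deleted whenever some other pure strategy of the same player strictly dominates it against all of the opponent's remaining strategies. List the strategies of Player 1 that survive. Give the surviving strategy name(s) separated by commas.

Row High is eliminated: Low beats it against every remaining column (L: -1>-4, M: 9>2, R: 5>-3).
Row Mid is eliminated: Low beats it against every remaining column (L: -1>-7, M: 9>2, R: 5>1).
Column M is eliminated: L beats it against every remaining row (Low: 2>1).
Column R is eliminated: L beats it against every remaining row (Low: 2>-1).
Among the remaining strategies, none is strictly dominated by another pure strategy of the same player, so the elimination stops.
Surviving strategies — Player 1: {Low}; Player 2: {L}.

Low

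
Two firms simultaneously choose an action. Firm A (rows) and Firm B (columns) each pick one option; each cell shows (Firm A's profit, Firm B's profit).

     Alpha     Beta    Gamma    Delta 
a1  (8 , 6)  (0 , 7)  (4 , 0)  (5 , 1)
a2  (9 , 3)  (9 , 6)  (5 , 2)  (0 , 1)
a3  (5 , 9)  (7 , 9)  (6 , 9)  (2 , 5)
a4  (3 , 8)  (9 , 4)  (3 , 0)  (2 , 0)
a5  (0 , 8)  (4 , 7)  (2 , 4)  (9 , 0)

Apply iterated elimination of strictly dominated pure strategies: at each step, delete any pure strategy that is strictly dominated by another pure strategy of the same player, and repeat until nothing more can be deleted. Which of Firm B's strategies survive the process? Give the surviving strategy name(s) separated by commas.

Alpha, Beta, Gamma

Firm B's strategy Delta is strictly dominated by Alpha (a1: 6>1, a2: 3>1, a3: 9>5, a4: 8>0, a5: 8>0) and is removed.
For Firm A, a2 strictly dominates a1 on the remaining columns (Alpha: 9>8, Beta: 9>0, Gamma: 5>4); eliminate a1.
Firm A's strategy a5 is strictly dominated by a2 (Alpha: 9>0, Beta: 9>4, Gamma: 5>2) and is removed.
Among the remaining strategies, none is strictly dominated by another pure strategy of the same player, so the elimination stops.
Surviving strategies — Firm A: {a2, a3, a4}; Firm B: {Alpha, Beta, Gamma}.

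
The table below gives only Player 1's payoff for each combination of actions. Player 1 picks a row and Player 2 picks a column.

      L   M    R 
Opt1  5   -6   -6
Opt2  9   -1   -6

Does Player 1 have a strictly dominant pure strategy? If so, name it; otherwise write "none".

Opt1 fails to dominate Opt2 at L (5<9).
Opt2 fails to dominate Opt1 at R (-6=-6).
No single strategy dominates all the others.

none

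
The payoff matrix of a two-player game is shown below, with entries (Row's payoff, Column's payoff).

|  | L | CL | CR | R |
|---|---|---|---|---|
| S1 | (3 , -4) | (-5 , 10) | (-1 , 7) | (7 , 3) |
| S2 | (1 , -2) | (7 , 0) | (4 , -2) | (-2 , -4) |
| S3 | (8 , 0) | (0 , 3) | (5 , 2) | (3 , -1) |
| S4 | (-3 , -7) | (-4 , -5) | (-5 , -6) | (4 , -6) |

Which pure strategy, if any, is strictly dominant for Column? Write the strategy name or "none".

CL vs L: S1: 10>-4, S2: 0>-2, S3: 3>0, S4: -5>-7.
CL vs CR: S1: 10>7, S2: 0>-2, S3: 3>2, S4: -5>-6.
CL vs R: S1: 10>3, S2: 0>-4, S3: 3>-1, S4: -5>-6.
CL strictly beats every other strategy against every opponent action, so it is strictly dominant.

CL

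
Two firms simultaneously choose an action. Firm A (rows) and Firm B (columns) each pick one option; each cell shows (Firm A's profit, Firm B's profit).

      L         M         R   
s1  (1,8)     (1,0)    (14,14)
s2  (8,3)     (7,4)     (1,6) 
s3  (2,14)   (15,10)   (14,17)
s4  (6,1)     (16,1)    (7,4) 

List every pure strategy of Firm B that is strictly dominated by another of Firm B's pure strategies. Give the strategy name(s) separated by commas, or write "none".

L is strictly dominated by R (s1: 14>8, s2: 6>3, s3: 17>14, s4: 4>1).
M: dominated, since R does at least as well everywhere (s1: 14>0, s2: 6>4, s3: 17>10, s4: 4>1).
Nothing dominates R: L at s1 (14>8); M at s1 (14>0).

L, M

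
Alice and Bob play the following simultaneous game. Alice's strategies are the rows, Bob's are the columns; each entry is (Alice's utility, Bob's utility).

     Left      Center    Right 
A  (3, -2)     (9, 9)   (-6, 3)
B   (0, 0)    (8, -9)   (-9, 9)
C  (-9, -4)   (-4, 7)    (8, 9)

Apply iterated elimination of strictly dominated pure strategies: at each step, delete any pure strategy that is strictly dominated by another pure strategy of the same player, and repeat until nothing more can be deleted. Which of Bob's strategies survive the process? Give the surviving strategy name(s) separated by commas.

Center, Right

Row B is eliminated: A beats it against every remaining column (Left: 3>0, Center: 9>8, Right: -6>-9).
Column Left is eliminated: Center beats it against every remaining row (A: 9>-2, C: 7>-4).
Among the remaining strategies, none is strictly dominated by another pure strategy of the same player, so the elimination stops.
Surviving strategies — Alice: {A, C}; Bob: {Center, Right}.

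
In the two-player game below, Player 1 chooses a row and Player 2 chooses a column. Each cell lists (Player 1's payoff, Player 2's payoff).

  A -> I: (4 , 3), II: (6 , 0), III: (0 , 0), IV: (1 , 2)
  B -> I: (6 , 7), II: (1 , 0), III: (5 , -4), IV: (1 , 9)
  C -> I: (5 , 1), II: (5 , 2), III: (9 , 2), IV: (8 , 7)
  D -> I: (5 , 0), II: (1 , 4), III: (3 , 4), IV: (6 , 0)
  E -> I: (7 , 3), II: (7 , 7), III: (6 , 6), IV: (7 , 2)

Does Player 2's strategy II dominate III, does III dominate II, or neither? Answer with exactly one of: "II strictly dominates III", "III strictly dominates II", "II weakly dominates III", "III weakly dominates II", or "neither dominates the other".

II weakly dominates III

II's payoffs vs III's, by Player 1's action — A: 0=0, B: 0>-4, C: 2=2, D: 4=4, E: 7>6.
II is at least as good everywhere and strictly better somewhere (tied only at A, C, D), so II weakly but not strictly dominates III.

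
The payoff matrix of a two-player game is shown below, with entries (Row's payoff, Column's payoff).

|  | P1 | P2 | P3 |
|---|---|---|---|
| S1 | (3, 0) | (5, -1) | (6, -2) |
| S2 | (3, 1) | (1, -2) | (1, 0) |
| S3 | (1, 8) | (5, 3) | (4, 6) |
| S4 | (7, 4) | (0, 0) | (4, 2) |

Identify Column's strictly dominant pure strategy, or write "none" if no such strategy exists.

P1 vs P2: S1: 0>-1, S2: 1>-2, S3: 8>3, S4: 4>0.
P1 vs P3: S1: 0>-2, S2: 1>0, S3: 8>6, S4: 4>2.
P1 strictly beats every other strategy against every opponent action, so it is strictly dominant.

P1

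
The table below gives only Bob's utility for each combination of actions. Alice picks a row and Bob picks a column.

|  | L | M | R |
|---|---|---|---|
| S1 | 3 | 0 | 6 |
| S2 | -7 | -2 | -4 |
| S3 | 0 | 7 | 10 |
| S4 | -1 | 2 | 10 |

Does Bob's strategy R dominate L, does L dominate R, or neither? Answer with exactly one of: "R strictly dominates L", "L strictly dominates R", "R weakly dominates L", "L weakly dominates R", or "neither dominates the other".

R strictly dominates L

R's payoffs vs L's, by Alice's action — S1: 6>3, S2: -4>-7, S3: 10>0, S4: 10>-1.
R gives a strictly higher payoff against each choice by Alice, so R strictly dominates L.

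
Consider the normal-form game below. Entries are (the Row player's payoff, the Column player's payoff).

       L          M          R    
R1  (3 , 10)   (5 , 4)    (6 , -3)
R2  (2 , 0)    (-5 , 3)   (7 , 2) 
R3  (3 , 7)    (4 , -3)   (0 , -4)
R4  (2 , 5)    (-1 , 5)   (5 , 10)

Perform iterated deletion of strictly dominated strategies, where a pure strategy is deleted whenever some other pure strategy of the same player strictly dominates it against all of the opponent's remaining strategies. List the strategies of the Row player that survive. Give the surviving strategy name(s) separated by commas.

R1, R3

The Row player's strategy R4 is strictly dominated by R1 (L: 3>2, M: 5>-1, R: 6>5) and is removed.
For the Column player, M strictly dominates R on the remaining rows (R1: 4>-3, R2: 3>2, R3: -3>-4); eliminate R.
Row R2 is eliminated: R1 beats it against every remaining column (L: 3>2, M: 5>-5).
Column M is eliminated: L beats it against every remaining row (R1: 10>4, R3: 7>-3).
Among the remaining strategies, none is strictly dominated by another pure strategy of the same player, so the elimination stops.
Surviving strategies — the Row player: {R1, R3}; the Column player: {L}.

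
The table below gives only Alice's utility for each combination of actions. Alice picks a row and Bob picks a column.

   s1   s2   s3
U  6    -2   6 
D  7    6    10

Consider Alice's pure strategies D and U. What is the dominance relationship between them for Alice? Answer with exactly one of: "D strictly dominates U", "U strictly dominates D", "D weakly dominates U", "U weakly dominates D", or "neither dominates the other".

Compare D to U across each choice by Bob: s1: 7>6, s2: 6>-2, s3: 10>6.
D gives a strictly higher payoff against each choice by Bob, so D strictly dominates U.

D strictly dominates U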